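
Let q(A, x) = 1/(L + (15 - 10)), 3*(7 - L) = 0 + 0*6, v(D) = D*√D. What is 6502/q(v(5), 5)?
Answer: 78024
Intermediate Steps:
v(D) = D^(3/2)
L = 7 (L = 7 - (0 + 0*6)/3 = 7 - (0 + 0)/3 = 7 - ⅓*0 = 7 + 0 = 7)
q(A, x) = 1/12 (q(A, x) = 1/(7 + (15 - 10)) = 1/(7 + 5) = 1/12)
6502/q(v(5), 5) = 6502/(1/12) = 6502*12 = 78024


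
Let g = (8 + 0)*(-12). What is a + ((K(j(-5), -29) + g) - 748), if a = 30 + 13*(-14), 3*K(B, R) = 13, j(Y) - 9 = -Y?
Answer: -2975/3 ≈ -991.67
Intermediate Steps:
j(Y) = 9 - Y
K(B, R) = 13/3 (K(B, R) = (⅓)*13 = 13/3)
a = -152 (a = 30 - 182 = -152)
g = -96 (g = 8*(-12) = -96)
a + ((K(j(-5), -29) + g) - 748) = -152 + ((13/3 - 96) - 748) = -152 + (-275/3 - 748) = -152 - 2519/3 = -2975/3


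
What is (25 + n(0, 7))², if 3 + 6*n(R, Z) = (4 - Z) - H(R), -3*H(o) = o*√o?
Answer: 576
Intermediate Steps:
H(o) = -o^(3/2)/3 (H(o) = -o*√o/3 = -o^(3/2)/3)
n(R, Z) = ⅙ - Z/6 + R^(3/2)/18 (n(R, Z) = -½ + ((4 - Z) - (-1)*R^(3/2)/3)/6 = -½ + ((4 - Z) + R^(3/2)/3)/6 = -½ + (4 - Z + R^(3/2)/3)/6 = -½ + (⅔ - Z/6 + R^(3/2)/18) = ⅙ - Z/6 + R^(3/2)/18)
(25 + n(0, 7))² = (25 + (⅙ - ⅙*7 + 0^(3/2)/18))² = (25 + (⅙ - 7/6 + (1/18)*0))² = (25 + (⅙ - 7/6 + 0))² = (25 - 1)² = 24² = 576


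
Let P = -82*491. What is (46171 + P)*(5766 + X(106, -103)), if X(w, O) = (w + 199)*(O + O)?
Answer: -337191176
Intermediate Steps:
P = -40262
X(w, O) = 2*O*(199 + w) (X(w, O) = (199 + w)*(2*O) = 2*O*(199 + w))
(46171 + P)*(5766 + X(106, -103)) = (46171 - 40262)*(5766 + 2*(-103)*(199 + 106)) = 5909*(5766 + 2*(-103)*305) = 5909*(5766 - 62830) = 5909*(-57064) = -337191176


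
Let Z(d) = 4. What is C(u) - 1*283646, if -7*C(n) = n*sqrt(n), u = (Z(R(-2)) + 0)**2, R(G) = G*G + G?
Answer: -1985586/7 ≈ -2.8366e+5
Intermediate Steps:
R(G) = G + G**2 (R(G) = G**2 + G = G + G**2)
u = 16 (u = (4 + 0)**2 = 4**2 = 16)
C(n) = -n**(3/2)/7 (C(n) = -n*sqrt(n)/7 = -n**(3/2)/7)
C(u) - 1*283646 = -16**(3/2)/7 - 1*283646 = -1/7*64 - 283646 = -64/7 - 283646 = -1985586/7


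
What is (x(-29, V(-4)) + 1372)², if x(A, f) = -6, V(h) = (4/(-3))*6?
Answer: 1865956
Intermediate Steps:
V(h) = -8 (V(h) = (4*(-⅓))*6 = -4/3*6 = -8)
(x(-29, V(-4)) + 1372)² = (-6 + 1372)² = 1366² = 1865956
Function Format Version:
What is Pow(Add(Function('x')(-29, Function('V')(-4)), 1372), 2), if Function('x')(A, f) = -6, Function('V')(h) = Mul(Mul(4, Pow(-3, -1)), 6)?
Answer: 1865956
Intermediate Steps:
Function('V')(h) = -8 (Function('V')(h) = Mul(Mul(4, Rational(-1, 3)), 6) = Mul(Rational(-4, 3), 6) = -8)
Pow(Add(Function('x')(-29, Function('V')(-4)), 1372), 2) = Pow(Add(-6, 1372), 2) = Pow(1366, 2) = 1865956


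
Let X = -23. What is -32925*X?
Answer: 757275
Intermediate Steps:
-32925*X = -32925*(-23) = 757275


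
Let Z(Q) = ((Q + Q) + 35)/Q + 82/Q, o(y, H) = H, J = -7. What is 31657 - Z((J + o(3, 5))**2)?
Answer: 126503/4 ≈ 31626.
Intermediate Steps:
Z(Q) = 82/Q + (35 + 2*Q)/Q (Z(Q) = (2*Q + 35)/Q + 82/Q = (35 + 2*Q)/Q + 82/Q = 82/Q + (35 + 2*Q)/Q)
31657 - Z((J + o(3, 5))**2) = 31657 - (2 + 117/((-7 + 5)**2)) = 31657 - (2 + 117/((-2)**2)) = 31657 - (2 + 117/4) = 31657 - 1*125/4 = 31657 - 125/4 = 126503/4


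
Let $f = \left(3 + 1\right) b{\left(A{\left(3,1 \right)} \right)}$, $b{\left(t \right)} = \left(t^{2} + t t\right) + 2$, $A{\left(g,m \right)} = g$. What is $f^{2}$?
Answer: $6400$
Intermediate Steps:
$b{\left(t \right)} = 2 + 2 t^{2}$ ($b{\left(t \right)} = \left(t^{2} + t^{2}\right) + 2 = 2 t^{2} + 2 = 2 + 2 t^{2}$)
$f = 80$ ($f = \left(3 + 1\right) \left(2 + 2 \cdot 3^{2}\right) = 4 \left(2 + 2 \cdot 9\right) = 4 \left(2 + 18\right) = 4 \cdot 20 = 80$)
$f^{2} = 80^{2} = 6400$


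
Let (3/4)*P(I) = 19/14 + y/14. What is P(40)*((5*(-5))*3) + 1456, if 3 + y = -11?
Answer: 9942/7 ≈ 1420.3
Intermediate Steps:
y = -14 (y = -3 - 11 = -14)
P(I) = 10/21 (P(I) = 4*(19/14 - 14/14)/3 = 4*(19*(1/14) - 14*1/14)/3 = 4*(19/14 - 1)/3 = (4/3)*(5/14) = 10/21)
P(40)*((5*(-5))*3) + 1456 = 10*((5*(-5))*3)/21 + 1456 = 10*(-25*3)/21 + 1456 = (10/21)*(-75) + 1456 = -250/7 + 1456 = 9942/7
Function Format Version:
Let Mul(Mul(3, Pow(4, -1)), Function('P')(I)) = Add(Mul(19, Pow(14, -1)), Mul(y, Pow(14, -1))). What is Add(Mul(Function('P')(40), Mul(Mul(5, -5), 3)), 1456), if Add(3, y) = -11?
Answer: Rational(9942, 7) ≈ 1420.3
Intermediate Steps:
y = -14 (y = Add(-3, -11) = -14)
Function('P')(I) = Rational(10, 21) (Function('P')(I) = Mul(Rational(4, 3), Add(Mul(19, Pow(14, -1)), Mul(-14, Pow(14, -1)))) = Mul(Rational(4, 3), Add(Mul(19, Rational(1, 14)), Mul(-14, Rational(1, 14)))) = Mul(Rational(4, 3), Add(Rational(19, 14), -1)) = Mul(Rational(4, 3), Rational(5, 14)) = Rational(10, 21))
Add(Mul(Function('P')(40), Mul(Mul(5, -5), 3)), 1456) = Add(Mul(Rational(10, 21), Mul(Mul(5, -5), 3)), 1456) = Add(Mul(Rational(10, 21), Mul(-25, 3)), 1456) = Add(Mul(Rational(10, 21), -75), 1456) = Add(Rational(-250, 7), 1456) = Rational(9942, 7)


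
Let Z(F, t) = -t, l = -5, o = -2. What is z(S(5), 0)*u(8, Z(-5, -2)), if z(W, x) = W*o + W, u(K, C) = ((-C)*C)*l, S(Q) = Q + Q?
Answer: -200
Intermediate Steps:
S(Q) = 2*Q
u(K, C) = 5*C² (u(K, C) = ((-C)*C)*(-5) = -C²*(-5) = 5*C²)
z(W, x) = -W (z(W, x) = W*(-2) + W = -2*W + W = -W)
z(S(5), 0)*u(8, Z(-5, -2)) = (-2*5)*(5*(-1*(-2))²) = (-1*10)*(5*2²) = -50*4 = -10*20 = -200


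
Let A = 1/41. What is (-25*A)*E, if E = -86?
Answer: 2150/41 ≈ 52.439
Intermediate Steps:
A = 1/41 ≈ 0.024390
(-25*A)*E = -25*1/41*(-86) = -25/41*(-86) = 2150/41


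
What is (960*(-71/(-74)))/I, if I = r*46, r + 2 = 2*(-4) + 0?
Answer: -1704/851 ≈ -2.0023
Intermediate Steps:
r = -10 (r = -2 + (2*(-4) + 0) = -2 + (-8 + 0) = -2 - 8 = -10)
I = -460 (I = -10*46 = -460)
(960*(-71/(-74)))/I = (960*(-71/(-74)))/(-460) = (960*(-71*(-1/74)))*(-1/460) = (960*(71/74))*(-1/460) = (34080/37)*(-1/460) = -1704/851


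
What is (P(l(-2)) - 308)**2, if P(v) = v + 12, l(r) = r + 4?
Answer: 86436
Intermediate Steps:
l(r) = 4 + r
P(v) = 12 + v
(P(l(-2)) - 308)**2 = ((12 + (4 - 2)) - 308)**2 = ((12 + 2) - 308)**2 = (14 - 308)**2 = (-294)**2 = 86436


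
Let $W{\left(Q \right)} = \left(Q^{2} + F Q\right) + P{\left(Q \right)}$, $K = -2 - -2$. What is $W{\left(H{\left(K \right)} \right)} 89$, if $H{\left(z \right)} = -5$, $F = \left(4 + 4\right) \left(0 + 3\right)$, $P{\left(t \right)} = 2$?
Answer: $-8277$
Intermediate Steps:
$K = 0$ ($K = -2 + 2 = 0$)
$F = 24$ ($F = 8 \cdot 3 = 24$)
$W{\left(Q \right)} = 2 + Q^{2} + 24 Q$ ($W{\left(Q \right)} = \left(Q^{2} + 24 Q\right) + 2 = 2 + Q^{2} + 24 Q$)
$W{\left(H{\left(K \right)} \right)} 89 = \left(2 + \left(-5\right)^{2} + 24 \left(-5\right)\right) 89 = \left(2 + 25 - 120\right) 89 = \left(-93\right) 89 = -8277$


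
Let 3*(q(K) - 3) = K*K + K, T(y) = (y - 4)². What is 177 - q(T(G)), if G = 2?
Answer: 502/3 ≈ 167.33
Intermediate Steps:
T(y) = (-4 + y)²
q(K) = 3 + K/3 + K²/3 (q(K) = 3 + (K*K + K)/3 = 3 + (K² + K)/3 = 3 + (K + K²)/3 = 3 + (K/3 + K²/3) = 3 + K/3 + K²/3)
177 - q(T(G)) = 177 - (3 + (-4 + 2)²/3 + ((-4 + 2)²)²/3) = 177 - (3 + (⅓)*(-2)² + ((-2)²)²/3) = 177 - (3 + (⅓)*4 + (⅓)*4²) = 177 - (3 + 4/3 + (⅓)*16) = 177 - (3 + 4/3 + 16/3) = 177 - 1*29/3 = 177 - 29/3 = 502/3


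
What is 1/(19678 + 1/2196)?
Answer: 2196/43212889 ≈ 5.0818e-5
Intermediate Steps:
1/(19678 + 1/2196) = 1/(43212889/2196) = 2196/43212889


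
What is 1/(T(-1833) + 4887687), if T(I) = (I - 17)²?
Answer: 1/8310187 ≈ 1.2033e-7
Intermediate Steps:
T(I) = (-17 + I)²
1/(T(-1833) + 4887687) = 1/((-17 - 1833)² + 4887687) = 1/((-1850)² + 4887687) = 1/(3422500 + 4887687) = 1/8310187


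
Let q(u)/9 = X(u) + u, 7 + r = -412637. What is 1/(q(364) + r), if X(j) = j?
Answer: -1/406092 ≈ -2.4625e-6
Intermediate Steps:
r = -412644 (r = -7 - 412637 = -412644)
q(u) = 18*u (q(u) = 9*(u + u) = 9*(2*u) = 18*u)
1/(q(364) + r) = 1/(18*364 - 412644) = 1/(6552 - 412644) = 1/(-406092) = -1/406092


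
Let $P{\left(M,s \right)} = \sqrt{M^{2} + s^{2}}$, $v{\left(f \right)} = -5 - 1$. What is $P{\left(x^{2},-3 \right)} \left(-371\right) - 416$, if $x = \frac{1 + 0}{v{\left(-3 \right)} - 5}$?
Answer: $-416 - \frac{371 \sqrt{131770}}{121} \approx -1529.0$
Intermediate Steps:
$v{\left(f \right)} = -6$ ($v{\left(f \right)} = -5 - 1 = -6$)
$x = - \frac{1}{11}$ ($x = \frac{1 + 0}{-6 - 5} = 1 \frac{1}{-11} = 1 \left(- \frac{1}{11}\right) = - \frac{1}{11} \approx -0.090909$)
$P{\left(x^{2},-3 \right)} \left(-371\right) - 416 = \sqrt{\left(\left(- \frac{1}{11}\right)^{2}\right)^{2} + \left(-3\right)^{2}} \left(-371\right) - 416 = \sqrt{\left(\frac{1}{121}\right)^{2} + 9} \left(-371\right) - 416 = \sqrt{\frac{1}{14641} + 9} \left(-371\right) - 416 = \sqrt{\frac{131770}{14641}} \left(-371\right) - 416 = \frac{\sqrt{131770}}{121} \left(-371\right) - 416 = - \frac{371 \sqrt{131770}}{121} - 416 = -416 - \frac{371 \sqrt{131770}}{121}$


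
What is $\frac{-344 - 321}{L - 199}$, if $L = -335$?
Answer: $\frac{665}{534} \approx 1.2453$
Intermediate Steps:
$\frac{-344 - 321}{L - 199} = \frac{-344 - 321}{-335 - 199} = - \frac{665}{-534} = \left(-665\right) \left(- \frac{1}{534}\right) = \frac{665}{534}$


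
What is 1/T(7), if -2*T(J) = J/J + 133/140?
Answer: -40/39 ≈ -1.0256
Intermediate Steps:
T(J) = -39/40 (T(J) = -(J/J + 133/140)/2 = -(1 + 133*(1/140))/2 = -(1 + 19/20)/2 = -½*39/20 = -39/40)
1/T(7) = 1/(-39/40) = -40/39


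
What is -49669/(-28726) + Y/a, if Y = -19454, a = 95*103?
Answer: -72824439/281083910 ≈ -0.25908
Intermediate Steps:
a = 9785
-49669/(-28726) + Y/a = -49669/(-28726) - 19454/9785 = -49669*(-1/28726) - 19454*1/9785 = 49669/28726 - 19454/9785 = -72824439/281083910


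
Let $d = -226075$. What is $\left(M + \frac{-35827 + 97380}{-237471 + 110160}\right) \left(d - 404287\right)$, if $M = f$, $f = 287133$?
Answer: $- \frac{23042963476567220}{127311} \approx -1.81 \cdot 10^{11}$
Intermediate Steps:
$M = 287133$
$\left(M + \frac{-35827 + 97380}{-237471 + 110160}\right) \left(d - 404287\right) = \left(287133 + \frac{-35827 + 97380}{-237471 + 110160}\right) \left(-226075 - 404287\right) = \left(287133 + \frac{61553}{-127311}\right) \left(-630362\right) = \left(287133 + 61553 \left(- \frac{1}{127311}\right)\right) \left(-630362\right) = \left(287133 - \frac{61553}{127311}\right) \left(-630362\right) = \frac{36555127810}{127311} \left(-630362\right) = - \frac{23042963476567220}{127311}$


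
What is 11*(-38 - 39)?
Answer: -847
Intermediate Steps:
11*(-38 - 39) = 11*(-77) = -847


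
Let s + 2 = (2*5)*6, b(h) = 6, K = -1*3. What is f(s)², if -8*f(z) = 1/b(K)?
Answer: 1/2304 ≈ 0.00043403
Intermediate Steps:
K = -3
s = 58 (s = -2 + (2*5)*6 = -2 + 10*6 = -2 + 60 = 58)
f(z) = -1/48 (f(z) = -⅛/6 = -⅛*⅙ = -1/48)
f(s)² = (-1/48)² = 1/2304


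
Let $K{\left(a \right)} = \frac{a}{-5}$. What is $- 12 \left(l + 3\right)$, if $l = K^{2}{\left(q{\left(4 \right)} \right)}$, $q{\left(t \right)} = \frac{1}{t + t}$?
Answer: $- \frac{14403}{400} \approx -36.008$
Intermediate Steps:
$q{\left(t \right)} = \frac{1}{2 t}$
$K{\left(a \right)} = - \frac{a}{5}$ ($K{\left(a \right)} = a \left(- \frac{1}{5}\right) = - \frac{a}{5}$)
$l = \frac{1}{1600}$ ($l = \left(- \frac{\frac{1}{2} \cdot \frac{1}{4}}{5}\right)^{2} = \left(\left(- \frac{1}{5}\right) \frac{1}{8}\right)^{2} = \left(- \frac{1}{40}\right)^{2} = \frac{1}{1600} \approx 0.000625$)
$- 12 \left(l + 3\right) = - 12 \left(\frac{1}{1600} + 3\right) = \left(-12\right) \frac{4801}{1600} = - \frac{14403}{400}$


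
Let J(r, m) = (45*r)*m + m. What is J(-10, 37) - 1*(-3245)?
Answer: -13368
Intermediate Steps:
J(r, m) = m + 45*m*r (J(r, m) = 45*m*r + m = m + 45*m*r)
J(-10, 37) - 1*(-3245) = 37*(1 + 45*(-10)) - 1*(-3245) = 37*(1 - 450) + 3245 = 37*(-449) + 3245 = -16613 + 3245 = -13368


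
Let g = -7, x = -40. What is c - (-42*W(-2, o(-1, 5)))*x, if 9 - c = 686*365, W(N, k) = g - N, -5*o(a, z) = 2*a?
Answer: -241981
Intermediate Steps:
o(a, z) = -2*a/5
W(N, k) = -7 - N
c = -250381 (c = 9 - 686*365 = 9 - 1*250390 = 9 - 250390 = -250381)
c - (-42*W(-2, o(-1, 5)))*x = -250381 - (-42*(-7 - 1*(-2)))*(-40) = -250381 - (-42*(-7 + 2))*(-40) = -250381 - (-42*(-5))*(-40) = -250381 - 210*(-40) = -250381 - 1*(-8400) = -250381 + 8400 = -241981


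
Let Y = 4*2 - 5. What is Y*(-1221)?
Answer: -3663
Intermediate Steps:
Y = 3 (Y = 8 - 5 = 3)
Y*(-1221) = 3*(-1221) = -3663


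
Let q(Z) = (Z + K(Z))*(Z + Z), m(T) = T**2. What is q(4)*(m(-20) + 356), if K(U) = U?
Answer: 48384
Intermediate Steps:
q(Z) = 4*Z**2 (q(Z) = (Z + Z)*(Z + Z) = (2*Z)*(2*Z) = 4*Z**2)
q(4)*(m(-20) + 356) = (4*4**2)*((-20)**2 + 356) = (4*16)*(400 + 356) = 64*756 = 48384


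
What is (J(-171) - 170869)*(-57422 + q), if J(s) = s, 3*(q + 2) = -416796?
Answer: 33584730240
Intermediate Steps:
q = -138934 (q = -2 + (⅓)*(-416796) = -2 - 138932 = -138934)
(J(-171) - 170869)*(-57422 + q) = (-171 - 170869)*(-57422 - 138934) = -171040*(-196356) = 33584730240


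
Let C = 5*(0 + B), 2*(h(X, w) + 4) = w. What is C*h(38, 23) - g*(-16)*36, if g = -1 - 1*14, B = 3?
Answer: -17055/2 ≈ -8527.5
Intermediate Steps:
h(X, w) = -4 + w/2
g = -15 (g = -1 - 14 = -15)
C = 15 (C = 5*(0 + 3) = 5*3 = 15)
C*h(38, 23) - g*(-16)*36 = 15*(-4 + (½)*23) - (-15*(-16))*36 = 15*(-4 + 23/2) - 240*36 = 15*(15/2) - 1*8640 = 225/2 - 8640 = -17055/2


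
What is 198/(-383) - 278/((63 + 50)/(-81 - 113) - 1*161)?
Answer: 14449250/12005901 ≈ 1.2035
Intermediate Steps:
198/(-383) - 278/((63 + 50)/(-81 - 113) - 1*161) = 198*(-1/383) - 278/(113/(-194) - 161) = -198/383 - 278/(113*(-1/194) - 161) = -198/383 - 278/(-113/194 - 161) = -198/383 - 278/(-31347/194) = -198/383 - 278*(-194/31347) = -198/383 + 53932/31347 = 14449250/12005901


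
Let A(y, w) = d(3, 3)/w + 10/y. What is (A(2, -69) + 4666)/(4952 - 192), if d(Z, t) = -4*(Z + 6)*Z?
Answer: 107469/109480 ≈ 0.98163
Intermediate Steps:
d(Z, t) = -4*Z*(6 + Z) (d(Z, t) = -4*(6 + Z)*Z = -4*Z*(6 + Z))
A(y, w) = -108/w + 10/y (A(y, w) = (-4*3*(6 + 3))/w + 10/y = (-4*3*9)/w + 10/y = -108/w + 10/y)
(A(2, -69) + 4666)/(4952 - 192) = ((-108/(-69) + 10/2) + 4666)/(4952 - 192) = ((-108*(-1/69) + 10*(½)) + 4666)/4760 = ((36/23 + 5) + 4666)*(1/4760) = (151/23 + 4666)*(1/4760) = (107469/23)*(1/4760) = 107469/109480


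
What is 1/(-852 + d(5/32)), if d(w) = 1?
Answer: -1/851 ≈ -0.0011751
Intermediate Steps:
1/(-852 + d(5/32)) = 1/(-852 + 1) = 1/(-851) = -1/851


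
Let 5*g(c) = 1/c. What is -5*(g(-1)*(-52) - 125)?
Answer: 573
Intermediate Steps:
g(c) = 1/(5*c)
-5*(g(-1)*(-52) - 125) = -5*(((⅕)/(-1))*(-52) - 125) = -5*(((⅕)*(-1))*(-52) - 125) = -5*(-⅕*(-52) - 125) = -5*(52/5 - 125) = -5*(-573/5) = 573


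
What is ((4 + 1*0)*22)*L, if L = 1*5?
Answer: 440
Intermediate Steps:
L = 5
((4 + 1*0)*22)*L = ((4 + 1*0)*22)*5 = ((4 + 0)*22)*5 = (4*22)*5 = 88*5 = 440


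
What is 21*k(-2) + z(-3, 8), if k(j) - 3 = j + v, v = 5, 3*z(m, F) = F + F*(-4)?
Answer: 118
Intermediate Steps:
z(m, F) = -F (z(m, F) = (F + F*(-4))/3 = (F - 4*F)/3 = (-3*F)/3 = -F)
k(j) = 8 + j (k(j) = 3 + (j + 5) = 3 + (5 + j) = 8 + j)
21*k(-2) + z(-3, 8) = 21*(8 - 2) - 1*8 = 21*6 - 8 = 126 - 8 = 118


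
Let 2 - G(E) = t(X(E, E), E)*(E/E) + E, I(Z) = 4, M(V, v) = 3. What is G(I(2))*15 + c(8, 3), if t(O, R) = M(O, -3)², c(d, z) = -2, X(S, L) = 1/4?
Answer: -167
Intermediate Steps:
X(S, L) = ¼
t(O, R) = 9 (t(O, R) = 3² = 9)
G(E) = -7 - E (G(E) = 2 - (9*(E/E) + E) = 2 - (9*1 + E) = 2 - (9 + E) = 2 + (-9 - E) = -7 - E)
G(I(2))*15 + c(8, 3) = (-7 - 1*4)*15 - 2 = (-7 - 4)*15 - 2 = -11*15 - 2 = -165 - 2 = -167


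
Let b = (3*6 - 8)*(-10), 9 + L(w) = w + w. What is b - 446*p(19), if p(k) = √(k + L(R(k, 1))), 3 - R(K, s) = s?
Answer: -100 - 446*√14 ≈ -1768.8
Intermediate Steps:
R(K, s) = 3 - s
L(w) = -9 + 2*w (L(w) = -9 + (w + w) = -9 + 2*w)
p(k) = √(-5 + k) (p(k) = √(k + (-9 + 2*(3 - 1*1))) = √(k + (-9 + 2*(3 - 1))) = √(k + (-9 + 2*2)) = √(k + (-9 + 4)) = √(k - 5) = √(-5 + k))
b = -100 (b = (18 - 8)*(-10) = 10*(-10) = -100)
b - 446*p(19) = -100 - 446*√(-5 + 19) = -100 - 446*√14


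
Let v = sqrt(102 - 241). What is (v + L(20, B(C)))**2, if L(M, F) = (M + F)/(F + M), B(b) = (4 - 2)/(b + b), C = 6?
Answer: (1 + I*sqrt(139))**2 ≈ -138.0 + 23.58*I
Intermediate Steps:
v = I*sqrt(139) (v = sqrt(-139) = I*sqrt(139) ≈ 11.79*I)
B(b) = 1/b (B(b) = 2/((2*b)) = 2*(1/(2*b)) = 1/b)
L(M, F) = 1 (L(M, F) = (F + M)/(F + M) = 1)
(v + L(20, B(C)))**2 = (I*sqrt(139) + 1)**2 = (1 + I*sqrt(139))**2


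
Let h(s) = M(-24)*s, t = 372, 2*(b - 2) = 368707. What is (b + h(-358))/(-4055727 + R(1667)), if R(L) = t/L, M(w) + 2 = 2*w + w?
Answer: -234321855/4507264358 ≈ -0.051988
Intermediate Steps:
b = 368711/2 (b = 2 + (1/2)*368707 = 2 + 368707/2 = 368711/2 ≈ 1.8436e+5)
M(w) = -2 + 3*w (M(w) = -2 + (2*w + w) = -2 + 3*w)
R(L) = 372/L
h(s) = -74*s (h(s) = (-2 + 3*(-24))*s = (-2 - 72)*s = -74*s)
(b + h(-358))/(-4055727 + R(1667)) = (368711/2 - 74*(-358))/(-4055727 + 372/1667) = (368711/2 + 26492)/(-4055727 + 372*(1/1667)) = 421695/(2*(-4055727 + 372/1667)) = 421695/(2*(-6760896537/1667)) = (421695/2)*(-1667/6760896537) = -234321855/4507264358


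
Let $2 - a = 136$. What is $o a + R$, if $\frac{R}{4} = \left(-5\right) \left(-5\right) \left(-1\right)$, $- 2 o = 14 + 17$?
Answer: $1977$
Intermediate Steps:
$a = -134$ ($a = 2 - 136 = -134$)
$o = - \frac{31}{2}$ ($o = - \frac{14 + 17}{2} = \left(- \frac{1}{2}\right) 31 = - \frac{31}{2} \approx -15.5$)
$R = -100$ ($R = 4 \left(-5\right) \left(-5\right) \left(-1\right) = 4 \cdot 25 \left(-1\right) = 4 \left(-25\right) = -100$)
$o a + R = \left(- \frac{31}{2}\right) \left(-134\right) - 100 = 2077 - 100 = 1977$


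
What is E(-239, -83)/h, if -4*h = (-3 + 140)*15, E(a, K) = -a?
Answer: -956/2055 ≈ -0.46521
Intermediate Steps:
h = -2055/4 (h = -(-3 + 140)*15/4 = -137*15/4 = -1/4*2055 = -2055/4 ≈ -513.75)
E(-239, -83)/h = (-1*(-239))/(-2055/4) = 239*(-4/2055) = -956/2055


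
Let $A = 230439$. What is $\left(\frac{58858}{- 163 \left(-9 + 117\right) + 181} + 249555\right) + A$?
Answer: $\frac{8362876604}{17423} \approx 4.7999 \cdot 10^{5}$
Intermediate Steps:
$\left(\frac{58858}{- 163 \left(-9 + 117\right) + 181} + 249555\right) + A = \left(\frac{58858}{- 163 \left(-9 + 117\right) + 181} + 249555\right) + 230439 = \left(\frac{58858}{\left(-163\right) 108 + 181} + 249555\right) + 230439 = \left(\frac{58858}{-17604 + 181} + 249555\right) + 230439 = \left(\frac{58858}{-17423} + 249555\right) + 230439 = \left(58858 \left(- \frac{1}{17423}\right) + 249555\right) + 230439 = \left(- \frac{58858}{17423} + 249555\right) + 230439 = \frac{4347937907}{17423} + 230439 = \frac{8362876604}{17423}$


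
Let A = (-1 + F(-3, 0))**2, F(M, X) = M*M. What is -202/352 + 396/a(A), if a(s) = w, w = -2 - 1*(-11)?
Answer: 7643/176 ≈ 43.426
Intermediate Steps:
F(M, X) = M**2
w = 9 (w = -2 + 11 = 9)
A = 64 (A = (-1 + (-3)**2)**2 = (-1 + 9)**2 = 8**2 = 64)
a(s) = 9
-202/352 + 396/a(A) = -202/352 + 396/9 = -202*1/352 + 396*(1/9) = -101/176 + 44 = 7643/176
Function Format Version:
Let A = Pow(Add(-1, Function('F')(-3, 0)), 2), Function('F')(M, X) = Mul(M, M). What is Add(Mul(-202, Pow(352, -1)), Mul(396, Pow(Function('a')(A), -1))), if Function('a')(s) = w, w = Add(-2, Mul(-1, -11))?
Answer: Rational(7643, 176) ≈ 43.426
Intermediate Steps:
Function('F')(M, X) = Pow(M, 2)
w = 9 (w = Add(-2, 11) = 9)
A = 64 (A = Pow(Add(-1, Pow(-3, 2)), 2) = Pow(Add(-1, 9), 2) = Pow(8, 2) = 64)
Function('a')(s) = 9
Add(Mul(-202, Pow(352, -1)), Mul(396, Pow(Function('a')(A), -1))) = Add(Mul(-202, Pow(352, -1)), Mul(396, Pow(9, -1))) = Add(Mul(-202, Rational(1, 352)), Mul(396, Rational(1, 9))) = Add(Rational(-101, 176), 44) = Rational(7643, 176)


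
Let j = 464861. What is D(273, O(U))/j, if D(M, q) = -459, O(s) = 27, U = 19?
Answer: -459/464861 ≈ -0.00098739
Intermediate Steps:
D(273, O(U))/j = -459/464861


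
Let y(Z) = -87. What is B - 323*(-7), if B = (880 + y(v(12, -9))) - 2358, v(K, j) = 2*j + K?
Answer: 696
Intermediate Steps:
v(K, j) = K + 2*j
B = -1565 (B = (880 - 87) - 2358 = 793 - 2358 = -1565)
B - 323*(-7) = -1565 - 323*(-7) = -1565 - 1*(-2261) = -1565 + 2261 = 696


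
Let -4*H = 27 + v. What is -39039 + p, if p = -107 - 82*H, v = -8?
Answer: -77513/2 ≈ -38757.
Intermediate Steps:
H = -19/4 (H = -(27 - 8)/4 = -1/4*19 = -19/4 ≈ -4.7500)
p = 565/2 (p = -107 - 82*(-19/4) = -107 + 779/2 = 565/2 ≈ 282.50)
-39039 + p = -39039 + 565/2 = -77513/2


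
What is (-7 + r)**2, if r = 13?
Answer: 36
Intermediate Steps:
(-7 + r)**2 = (-7 + 13)**2 = 6**2 = 36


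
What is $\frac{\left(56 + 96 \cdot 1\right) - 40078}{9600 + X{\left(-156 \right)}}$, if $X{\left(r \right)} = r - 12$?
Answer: $- \frac{19963}{4716} \approx -4.233$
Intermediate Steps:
$X{\left(r \right)} = -12 + r$
$\frac{\left(56 + 96 \cdot 1\right) - 40078}{9600 + X{\left(-156 \right)}} = \frac{\left(56 + 96 \cdot 1\right) - 40078}{9600 - 168} = \frac{\left(56 + 96\right) - 40078}{9600 - 168} = \frac{152 - 40078}{9432} = \left(-39926\right) \frac{1}{9432} = - \frac{19963}{4716}$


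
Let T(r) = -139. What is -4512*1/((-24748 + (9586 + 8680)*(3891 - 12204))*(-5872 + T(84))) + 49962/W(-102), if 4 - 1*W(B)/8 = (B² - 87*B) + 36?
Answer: -11402460289320813/35255835206268920 ≈ -0.32342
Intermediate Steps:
W(B) = -256 - 8*B² + 696*B (W(B) = 32 - 8*((B² - 87*B) + 36) = 32 - 8*(36 + B² - 87*B) = 32 + (-288 - 8*B² + 696*B) = -256 - 8*B² + 696*B)
-4512*1/((-24748 + (9586 + 8680)*(3891 - 12204))*(-5872 + T(84))) + 49962/W(-102) = -4512*1/((-24748 + (9586 + 8680)*(3891 - 12204))*(-5872 - 139)) + 49962/(-256 - 8*(-102)² + 696*(-102)) = -4512*(-1/(6011*(-24748 + 18266*(-8313)))) + 49962/(-256 - 8*10404 - 70992) = -4512*(-1/(6011*(-24748 - 151845258))) + 49962/(-256 - 83232 - 70992) = -4512/((-151870006*(-6011))) + 49962/(-154480) = -4512/912890606066 + 49962*(-1/154480) = -4512*1/912890606066 - 24981/77240 = -2256/456445303033 - 24981/77240 = -11402460289320813/35255835206268920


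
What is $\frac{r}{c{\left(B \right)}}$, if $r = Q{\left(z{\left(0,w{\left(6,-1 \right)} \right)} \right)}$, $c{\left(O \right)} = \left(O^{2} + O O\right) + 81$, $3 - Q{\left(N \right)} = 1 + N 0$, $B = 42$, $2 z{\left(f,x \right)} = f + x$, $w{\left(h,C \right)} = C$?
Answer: $\frac{2}{3609} \approx 0.00055417$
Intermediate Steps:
$z{\left(f,x \right)} = \frac{f}{2} + \frac{x}{2}$ ($z{\left(f,x \right)} = \frac{f + x}{2} = \frac{f}{2} + \frac{x}{2}$)
$Q{\left(N \right)} = 2$ ($Q{\left(N \right)} = 3 - \left(1 + N 0\right) = 3 - \left(1 + 0\right) = 3 - 1 = 2$)
$c{\left(O \right)} = 81 + 2 O^{2}$ ($c{\left(O \right)} = \left(O^{2} + O^{2}\right) + 81 = 2 O^{2} + 81 = 81 + 2 O^{2}$)
$r = 2$
$\frac{r}{c{\left(B \right)}} = \frac{2}{81 + 2 \cdot 42^{2}} = \frac{2}{81 + 2 \cdot 1764} = \frac{2}{81 + 3528} = \frac{2}{3609}$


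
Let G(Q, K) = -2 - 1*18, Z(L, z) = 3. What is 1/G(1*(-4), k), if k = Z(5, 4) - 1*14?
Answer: -1/20 ≈ -0.050000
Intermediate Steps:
k = -11 (k = 3 - 1*14 = 3 - 14 = -11)
G(Q, K) = -20 (G(Q, K) = -2 - 18 = -20)
1/G(1*(-4), k) = 1/(-20) = -1/20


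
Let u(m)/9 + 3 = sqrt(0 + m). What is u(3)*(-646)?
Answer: 17442 - 5814*sqrt(3) ≈ 7371.9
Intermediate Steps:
u(m) = -27 + 9*sqrt(m) (u(m) = -27 + 9*sqrt(0 + m) = -27 + 9*sqrt(m))
u(3)*(-646) = (-27 + 9*sqrt(3))*(-646) = 17442 - 5814*sqrt(3)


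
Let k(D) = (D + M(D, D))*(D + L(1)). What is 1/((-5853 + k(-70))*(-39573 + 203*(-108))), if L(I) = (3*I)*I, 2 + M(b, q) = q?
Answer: -1/225140517 ≈ -4.4417e-9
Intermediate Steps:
M(b, q) = -2 + q
L(I) = 3*I²
k(D) = (-2 + 2*D)*(3 + D) (k(D) = (D + (-2 + D))*(D + 3*1²) = (-2 + 2*D)*(D + 3*1) = (-2 + 2*D)*(D + 3) = (-2 + 2*D)*(3 + D))
1/((-5853 + k(-70))*(-39573 + 203*(-108))) = 1/((-5853 + (-6 + 2*(-70)² + 4*(-70)))*(-39573 + 203*(-108))) = 1/((-5853 + (-6 + 2*4900 - 280))*(-39573 - 21924)) = 1/((-5853 + (-6 + 9800 - 280))*(-61497)) = 1/((-5853 + 9514)*(-61497)) = 1/(3661*(-61497)) = 1/(-225140517) = -1/225140517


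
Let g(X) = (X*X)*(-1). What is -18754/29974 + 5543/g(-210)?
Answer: -70942663/94418100 ≈ -0.75137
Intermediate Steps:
g(X) = -X² (g(X) = X²*(-1) = -X²)
-18754/29974 + 5543/g(-210) = -18754/29974 + 5543/((-1*(-210)²)) = -18754*1/29974 + 5543/((-1*44100)) = -9377/14987 + 5543/(-44100) = -9377/14987 + 5543*(-1/44100) = -9377/14987 - 5543/44100 = -70942663/94418100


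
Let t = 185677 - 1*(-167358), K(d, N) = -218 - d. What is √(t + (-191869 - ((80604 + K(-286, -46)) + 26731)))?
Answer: √53763 ≈ 231.87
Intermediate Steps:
t = 353035 (t = 185677 + 167358 = 353035)
√(t + (-191869 - ((80604 + K(-286, -46)) + 26731))) = √(353035 + (-191869 - ((80604 + (-218 - 1*(-286))) + 26731))) = √(353035 + (-191869 - ((80604 + (-218 + 286)) + 26731))) = √(353035 + (-191869 - ((80604 + 68) + 26731))) = √(353035 + (-191869 - (80672 + 26731))) = √(353035 + (-191869 - 1*107403)) = √(353035 + (-191869 - 107403)) = √(353035 - 299272) = √53763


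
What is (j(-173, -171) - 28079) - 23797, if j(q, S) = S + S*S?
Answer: -22806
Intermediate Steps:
j(q, S) = S + S²
(j(-173, -171) - 28079) - 23797 = (-171*(1 - 171) - 28079) - 23797 = (-171*(-170) - 28079) - 23797 = (29070 - 28079) - 23797 = 991 - 23797 = -22806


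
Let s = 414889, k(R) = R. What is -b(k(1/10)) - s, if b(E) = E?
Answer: -4148891/10 ≈ -4.1489e+5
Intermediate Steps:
-b(k(1/10)) - s = -1/10 - 1*414889 = -1*1/10 - 414889 = -1/10 - 414889 = -4148891/10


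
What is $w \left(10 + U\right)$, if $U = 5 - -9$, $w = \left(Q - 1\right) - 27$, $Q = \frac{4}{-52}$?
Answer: $- \frac{8760}{13} \approx -673.85$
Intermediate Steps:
$Q = - \frac{1}{13}$ ($Q = 4 \left(- \frac{1}{52}\right) = - \frac{1}{13} \approx -0.076923$)
$w = - \frac{365}{13}$ ($w = \left(- \frac{1}{13} - 1\right) - 27 = - \frac{14}{13} - 27 = - \frac{365}{13} \approx -28.077$)
$U = 14$ ($U = 5 + 9 = 14$)
$w \left(10 + U\right) = - \frac{365 \left(10 + 14\right)}{13} = \left(- \frac{365}{13}\right) 24 = - \frac{8760}{13}$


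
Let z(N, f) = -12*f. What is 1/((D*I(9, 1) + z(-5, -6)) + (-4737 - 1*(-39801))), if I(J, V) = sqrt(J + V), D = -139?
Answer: 17568/617172643 + 139*sqrt(10)/1234345286 ≈ 2.8821e-5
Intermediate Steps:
1/((D*I(9, 1) + z(-5, -6)) + (-4737 - 1*(-39801))) = 1/((-139*sqrt(9 + 1) - 12*(-6)) + (-4737 - 1*(-39801))) = 1/((-139*sqrt(10) + 72) + (-4737 + 39801)) = 1/((72 - 139*sqrt(10)) + 35064) = 1/(35136 - 139*sqrt(10))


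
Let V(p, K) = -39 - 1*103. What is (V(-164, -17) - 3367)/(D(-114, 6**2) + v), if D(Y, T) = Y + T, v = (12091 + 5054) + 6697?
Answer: -3509/23764 ≈ -0.14766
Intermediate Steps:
V(p, K) = -142 (V(p, K) = -39 - 103 = -142)
v = 23842 (v = 17145 + 6697 = 23842)
D(Y, T) = T + Y
(V(-164, -17) - 3367)/(D(-114, 6**2) + v) = (-142 - 3367)/((6**2 - 114) + 23842) = -3509/((36 - 114) + 23842) = -3509/(-78 + 23842) = -3509/23764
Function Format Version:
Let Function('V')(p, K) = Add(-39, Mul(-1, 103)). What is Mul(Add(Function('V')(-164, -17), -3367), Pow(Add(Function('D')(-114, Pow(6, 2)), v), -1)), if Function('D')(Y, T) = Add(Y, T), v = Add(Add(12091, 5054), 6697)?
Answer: Rational(-3509, 23764) ≈ -0.14766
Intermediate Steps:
Function('V')(p, K) = -142 (Function('V')(p, K) = Add(-39, -103) = -142)
v = 23842 (v = Add(17145, 6697) = 23842)
Function('D')(Y, T) = Add(T, Y)
Mul(Add(Function('V')(-164, -17), -3367), Pow(Add(Function('D')(-114, Pow(6, 2)), v), -1)) = Mul(Add(-142, -3367), Pow(Add(Add(Pow(6, 2), -114), 23842), -1)) = Mul(-3509, Pow(Add(Add(36, -114), 23842), -1)) = Mul(-3509, Pow(Add(-78, 23842), -1)) = Mul(-3509, Pow(23764, -1)) = Mul(-3509, Rational(1, 23764)) = Rational(-3509, 23764)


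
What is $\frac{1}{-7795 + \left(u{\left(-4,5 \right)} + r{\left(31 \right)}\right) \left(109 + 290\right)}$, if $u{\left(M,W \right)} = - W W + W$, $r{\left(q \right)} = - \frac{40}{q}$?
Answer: $- \frac{31}{504985} \approx -6.1388 \cdot 10^{-5}$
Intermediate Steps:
$u{\left(M,W \right)} = W - W^{2}$ ($u{\left(M,W \right)} = - W^{2} + W = W - W^{2}$)
$\frac{1}{-7795 + \left(u{\left(-4,5 \right)} + r{\left(31 \right)}\right) \left(109 + 290\right)} = \frac{1}{-7795 + \left(5 \left(1 - 5\right) - \frac{40}{31}\right) \left(109 + 290\right)} = \frac{1}{-7795 + \left(5 \left(1 - 5\right) - \frac{40}{31}\right) 399} = \frac{1}{-7795 + \left(5 \left(-4\right) - \frac{40}{31}\right) 399} = \frac{1}{-7795 + \left(-20 - \frac{40}{31}\right) 399} = \frac{1}{-7795 - \frac{263340}{31}} = \frac{1}{- \frac{504985}{31}} = - \frac{31}{504985}$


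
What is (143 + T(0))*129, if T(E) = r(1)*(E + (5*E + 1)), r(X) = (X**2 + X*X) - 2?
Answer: 18447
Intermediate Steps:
r(X) = -2 + 2*X**2 (r(X) = (X**2 + X**2) - 2 = 2*X**2 - 2 = -2 + 2*X**2)
T(E) = 0 (T(E) = (-2 + 2*1**2)*(E + (5*E + 1)) = (-2 + 2*1)*(E + (1 + 5*E)) = (-2 + 2)*(1 + 6*E) = 0*(1 + 6*E) = 0)
(143 + T(0))*129 = (143 + 0)*129 = 143*129 = 18447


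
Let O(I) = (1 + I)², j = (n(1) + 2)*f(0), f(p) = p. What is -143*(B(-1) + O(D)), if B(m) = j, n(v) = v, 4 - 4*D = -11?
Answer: -51623/16 ≈ -3226.4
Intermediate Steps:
D = 15/4 (D = 1 - ¼*(-11) = 1 + 11/4 = 15/4 ≈ 3.7500)
j = 0 (j = (1 + 2)*0 = 3*0 = 0)
B(m) = 0
-143*(B(-1) + O(D)) = -143*(0 + (1 + 15/4)²) = -143*(0 + (19/4)²) = -143*(0 + 361/16) = -143*361/16 = -51623/16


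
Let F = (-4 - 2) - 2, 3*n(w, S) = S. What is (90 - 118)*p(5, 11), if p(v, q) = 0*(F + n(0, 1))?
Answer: 0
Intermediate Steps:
n(w, S) = S/3
F = -8 (F = -6 - 2 = -8)
p(v, q) = 0 (p(v, q) = 0*(-8 + (1/3)*1) = 0*(-8 + 1/3) = 0*(-23/3) = 0)
(90 - 118)*p(5, 11) = (90 - 118)*0 = -28*0 = 0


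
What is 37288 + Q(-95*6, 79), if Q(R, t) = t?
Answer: 37367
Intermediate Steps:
37288 + Q(-95*6, 79) = 37288 + 79 = 37367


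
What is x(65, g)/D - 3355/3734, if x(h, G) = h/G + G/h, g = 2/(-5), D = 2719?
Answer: -1580969484/1649821225 ≈ -0.95827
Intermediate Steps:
g = -2/5 (g = -1/5*2 = -2/5 ≈ -0.40000)
x(h, G) = G/h + h/G
x(65, g)/D - 3355/3734 = (-2/5/65 + 65/(-2/5))/2719 - 3355/3734 = (-2/5*1/65 + 65*(-5/2))*(1/2719) - 3355*1/3734 = (-2/325 - 325/2)*(1/2719) - 3355/3734 = -105629/650*1/2719 - 3355/3734 = -105629/1767350 - 3355/3734 = -1580969484/1649821225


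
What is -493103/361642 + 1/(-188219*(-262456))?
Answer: -12179448304397175/8932413803534344 ≈ -1.3635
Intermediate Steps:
-493103/361642 + 1/(-188219*(-262456)) = -493103*1/361642 - 1/188219*(-1/262456) = -493103/361642 + 1/49399205864 = -12179448304397175/8932413803534344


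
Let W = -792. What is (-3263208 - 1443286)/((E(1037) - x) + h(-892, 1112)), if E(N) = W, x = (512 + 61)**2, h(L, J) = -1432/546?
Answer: 1284872862/89850749 ≈ 14.300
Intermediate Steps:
h(L, J) = -716/273 (h(L, J) = -1432*1/546 = -716/273)
x = 328329 (x = 573**2 = 328329)
E(N) = -792
(-3263208 - 1443286)/((E(1037) - x) + h(-892, 1112)) = (-3263208 - 1443286)/((-792 - 1*328329) - 716/273) = -4706494/((-792 - 328329) - 716/273) = -4706494/(-329121 - 716/273) = -4706494/(-89850749/273) = -4706494*(-273/89850749) = 1284872862/89850749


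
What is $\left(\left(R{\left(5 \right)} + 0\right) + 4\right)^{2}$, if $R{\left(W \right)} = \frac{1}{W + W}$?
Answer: $\frac{1681}{100} \approx 16.81$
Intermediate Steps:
$R{\left(W \right)} = \frac{1}{2 W}$
$\left(\left(R{\left(5 \right)} + 0\right) + 4\right)^{2} = \left(\left(\frac{1}{2 \cdot 5} + 0\right) + 4\right)^{2} = \left(\left(\frac{1}{2} \cdot \frac{1}{5} + 0\right) + 4\right)^{2} = \left(\left(\frac{1}{10} + 0\right) + 4\right)^{2} = \left(\frac{1}{10} + 4\right)^{2} = \left(\frac{41}{10}\right)^{2} = \frac{1681}{100}$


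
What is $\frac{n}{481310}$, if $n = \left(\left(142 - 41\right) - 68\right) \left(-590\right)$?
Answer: $- \frac{1947}{48131} \approx -0.040452$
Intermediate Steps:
$n = -19470$ ($n = \left(101 - 68\right) \left(-590\right) = 33 \left(-590\right) = -19470$)
$\frac{n}{481310} = - \frac{19470}{481310} = \left(-19470\right) \frac{1}{481310} = - \frac{1947}{48131}$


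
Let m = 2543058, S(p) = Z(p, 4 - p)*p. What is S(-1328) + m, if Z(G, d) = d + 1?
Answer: 772834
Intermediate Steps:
Z(G, d) = 1 + d
S(p) = p*(5 - p) (S(p) = (1 + (4 - p))*p = (5 - p)*p = p*(5 - p))
S(-1328) + m = -1328*(5 - 1*(-1328)) + 2543058 = -1328*(5 + 1328) + 2543058 = -1328*1333 + 2543058 = -1770224 + 2543058 = 772834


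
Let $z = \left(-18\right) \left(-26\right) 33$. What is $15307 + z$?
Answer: $30751$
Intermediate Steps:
$z = 15444$ ($z = 468 \cdot 33 = 15444$)
$15307 + z = 15307 + 15444 = 30751$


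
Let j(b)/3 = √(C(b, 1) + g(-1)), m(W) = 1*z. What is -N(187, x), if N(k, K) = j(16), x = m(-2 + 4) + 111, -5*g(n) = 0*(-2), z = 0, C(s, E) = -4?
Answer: -6*I ≈ -6.0*I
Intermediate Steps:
g(n) = 0 (g(n) = -0*(-2) = -⅕*0 = 0)
m(W) = 0 (m(W) = 1*0 = 0)
x = 111 (x = 0 + 111 = 111)
j(b) = 6*I (j(b) = 3*√(-4 + 0) = 3*√(-4) = 3*(2*I) = 6*I)
N(k, K) = 6*I
-N(187, x) = -6*I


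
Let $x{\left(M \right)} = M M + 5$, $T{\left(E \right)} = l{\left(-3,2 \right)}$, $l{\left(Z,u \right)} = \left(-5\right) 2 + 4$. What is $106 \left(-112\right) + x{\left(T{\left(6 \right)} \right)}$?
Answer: $-11831$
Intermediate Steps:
$l{\left(Z,u \right)} = -6$ ($l{\left(Z,u \right)} = -10 + 4 = -6$)
$T{\left(E \right)} = -6$
$x{\left(M \right)} = 5 + M^{2}$ ($x{\left(M \right)} = M^{2} + 5 = 5 + M^{2}$)
$106 \left(-112\right) + x{\left(T{\left(6 \right)} \right)} = 106 \left(-112\right) + \left(5 + \left(-6\right)^{2}\right) = -11872 + \left(5 + 36\right) = -11872 + 41 = -11831$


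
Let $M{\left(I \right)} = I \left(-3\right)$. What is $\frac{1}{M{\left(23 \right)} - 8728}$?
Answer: $- \frac{1}{8797} \approx -0.00011368$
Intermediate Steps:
$M{\left(I \right)} = - 3 I$
$\frac{1}{M{\left(23 \right)} - 8728} = \frac{1}{\left(-3\right) 23 - 8728} = \frac{1}{-69 - 8728} = \frac{1}{-8797} = - \frac{1}{8797}$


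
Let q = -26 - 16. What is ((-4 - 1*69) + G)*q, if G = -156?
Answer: 9618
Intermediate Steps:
q = -42
((-4 - 1*69) + G)*q = ((-4 - 1*69) - 156)*(-42) = ((-4 - 69) - 156)*(-42) = (-73 - 156)*(-42) = -229*(-42) = 9618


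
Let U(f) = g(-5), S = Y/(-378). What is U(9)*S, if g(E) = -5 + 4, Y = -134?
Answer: -67/189 ≈ -0.35450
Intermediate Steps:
g(E) = -1
S = 67/189 (S = -134/(-378) = -134*(-1/378) = 67/189 ≈ 0.35450)
U(f) = -1
U(9)*S = -1*67/189 = -67/189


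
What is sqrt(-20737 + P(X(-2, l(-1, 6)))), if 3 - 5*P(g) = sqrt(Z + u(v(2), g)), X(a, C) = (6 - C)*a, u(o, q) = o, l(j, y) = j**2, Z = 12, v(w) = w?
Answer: sqrt(-518410 - 5*sqrt(14))/5 ≈ 144.0*I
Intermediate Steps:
X(a, C) = a*(6 - C)
P(g) = 3/5 - sqrt(14)/5 (P(g) = 3/5 - sqrt(12 + 2)/5 = 3/5 - sqrt(14)/5)
sqrt(-20737 + P(X(-2, l(-1, 6)))) = sqrt(-20737 + (3/5 - sqrt(14)/5)) = sqrt(-103682/5 - sqrt(14)/5)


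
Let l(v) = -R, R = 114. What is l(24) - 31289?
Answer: -31403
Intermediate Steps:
l(v) = -114 (l(v) = -1*114 = -114)
l(24) - 31289 = -114 - 31289 = -31403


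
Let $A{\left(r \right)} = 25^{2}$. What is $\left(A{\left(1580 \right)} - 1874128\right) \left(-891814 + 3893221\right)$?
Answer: $-5623145018721$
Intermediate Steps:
$A{\left(r \right)} = 625$
$\left(A{\left(1580 \right)} - 1874128\right) \left(-891814 + 3893221\right) = \left(625 - 1874128\right) \left(-891814 + 3893221\right) = \left(-1873503\right) 3001407 = -5623145018721$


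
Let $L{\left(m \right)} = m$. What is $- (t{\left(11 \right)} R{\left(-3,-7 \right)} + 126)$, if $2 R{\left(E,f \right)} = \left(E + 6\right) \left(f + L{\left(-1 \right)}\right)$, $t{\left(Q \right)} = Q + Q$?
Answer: $138$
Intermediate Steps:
$t{\left(Q \right)} = 2 Q$
$R{\left(E,f \right)} = \frac{\left(-1 + f\right) \left(6 + E\right)}{2}$ ($R{\left(E,f \right)} = \frac{\left(E + 6\right) \left(f - 1\right)}{2} = \frac{\left(6 + E\right) \left(-1 + f\right)}{2} = \frac{\left(-1 + f\right) \left(6 + E\right)}{2}$)
$- (t{\left(11 \right)} R{\left(-3,-7 \right)} + 126) = - (2 \cdot 11 \left(-3 + 3 \left(-7\right) - - \frac{3}{2} + \frac{1}{2} \left(-3\right) \left(-7\right)\right) + 126) = - (22 \left(-3 - 21 + \frac{3}{2} + \frac{21}{2}\right) + 126) = - (22 \left(-12\right) + 126) = - (-264 + 126) = \left(-1\right) \left(-138\right) = 138$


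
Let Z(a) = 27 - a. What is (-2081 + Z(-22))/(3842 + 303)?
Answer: -2032/4145 ≈ -0.49023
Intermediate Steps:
(-2081 + Z(-22))/(3842 + 303) = (-2081 + (27 - 1*(-22)))/(3842 + 303) = (-2081 + (27 + 22))/4145 = (-2081 + 49)*(1/4145) = -2032*1/4145 = -2032/4145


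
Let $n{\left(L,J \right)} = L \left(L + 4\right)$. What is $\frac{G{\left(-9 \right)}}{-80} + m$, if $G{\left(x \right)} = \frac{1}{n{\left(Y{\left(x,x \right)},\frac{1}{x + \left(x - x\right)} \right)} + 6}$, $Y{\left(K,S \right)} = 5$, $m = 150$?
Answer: $\frac{611999}{4080} \approx 150.0$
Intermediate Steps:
$n{\left(L,J \right)} = L \left(4 + L\right)$
$G{\left(x \right)} = \frac{1}{51}$ ($G{\left(x \right)} = \frac{1}{5 \left(4 + 5\right) + 6} = \frac{1}{5 \cdot 9 + 6} = \frac{1}{45 + 6} = \frac{1}{51}$)
$\frac{G{\left(-9 \right)}}{-80} + m = \frac{1}{51 \left(-80\right)} + 150 = \frac{1}{51} \left(- \frac{1}{80}\right) + 150 = - \frac{1}{4080} + 150 = \frac{611999}{4080}$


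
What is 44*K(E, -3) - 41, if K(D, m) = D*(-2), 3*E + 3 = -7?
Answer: 757/3 ≈ 252.33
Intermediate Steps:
E = -10/3 (E = -1 + (⅓)*(-7) = -1 - 7/3 = -10/3 ≈ -3.3333)
K(D, m) = -2*D
44*K(E, -3) - 41 = 44*(-2*(-10/3)) - 41 = 44*(20/3) - 41 = 880/3 - 41 = 757/3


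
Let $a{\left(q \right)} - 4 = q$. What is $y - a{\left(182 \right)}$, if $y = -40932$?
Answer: $-41118$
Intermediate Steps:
$a{\left(q \right)} = 4 + q$
$y - a{\left(182 \right)} = -40932 - \left(4 + 182\right) = -40932 - 186 = -41118$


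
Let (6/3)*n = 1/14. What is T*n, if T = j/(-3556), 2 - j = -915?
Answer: -131/14224 ≈ -0.0092098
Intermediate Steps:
j = 917 (j = 2 - 1*(-915) = 2 + 915 = 917)
n = 1/28 (n = (1/2)/14 = (1/2)*(1/14) = 1/28 ≈ 0.035714)
T = -131/508 (T = 917/(-3556) = 917*(-1/3556) = -131/508 ≈ -0.25787)
T*n = -131/508*1/28 = -131/14224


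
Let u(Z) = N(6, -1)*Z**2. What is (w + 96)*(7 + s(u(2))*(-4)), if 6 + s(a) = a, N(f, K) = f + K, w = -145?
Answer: 2401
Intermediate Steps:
N(f, K) = K + f
u(Z) = 5*Z**2 (u(Z) = (-1 + 6)*Z**2 = 5*Z**2)
s(a) = -6 + a
(w + 96)*(7 + s(u(2))*(-4)) = (-145 + 96)*(7 + (-6 + 5*2**2)*(-4)) = -49*(7 + (-6 + 5*4)*(-4)) = -49*(7 + (-6 + 20)*(-4)) = -49*(7 + 14*(-4)) = -49*(7 - 56) = -49*(-49) = 2401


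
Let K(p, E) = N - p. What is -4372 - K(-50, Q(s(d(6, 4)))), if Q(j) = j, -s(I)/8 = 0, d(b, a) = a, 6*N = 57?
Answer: -8863/2 ≈ -4431.5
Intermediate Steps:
N = 19/2 (N = (1/6)*57 = 19/2 ≈ 9.5000)
s(I) = 0 (s(I) = -8*0 = 0)
K(p, E) = 19/2 - p
-4372 - K(-50, Q(s(d(6, 4)))) = -4372 - (19/2 - 1*(-50)) = -4372 - (19/2 + 50) = -4372 - 1*119/2 = -4372 - 119/2 = -8863/2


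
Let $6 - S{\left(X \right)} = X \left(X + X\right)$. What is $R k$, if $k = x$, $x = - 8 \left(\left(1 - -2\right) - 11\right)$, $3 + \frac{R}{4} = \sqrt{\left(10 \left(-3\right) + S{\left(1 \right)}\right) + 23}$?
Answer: $-768 + 256 i \sqrt{3} \approx -768.0 + 443.4 i$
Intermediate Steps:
$S{\left(X \right)} = 6 - 2 X^{2}$ ($S{\left(X \right)} = 6 - X \left(X + X\right) = 6 - X 2 X = 6 - 2 X^{2}$)
$R = -12 + 4 i \sqrt{3}$ ($R = -12 + 4 \sqrt{\left(10 \left(-3\right) + \left(6 - 2 \cdot 1^{2}\right)\right) + 23} = -12 + 4 \sqrt{\left(-30 + \left(6 - 2\right)\right) + 23} = -12 + 4 \sqrt{\left(-30 + 4\right) + 23} = -12 + 4 \sqrt{-26 + 23} = -12 + 4 \sqrt{-3} = -12 + 4 i \sqrt{3} \approx -12.0 + 6.9282 i$)
$x = 64$ ($x = - 8 \left(\left(1 + 2\right) - 11\right) = - 8 \left(3 - 11\right) = \left(-8\right) \left(-8\right) = 64$)
$k = 64$
$R k = \left(-12 + 4 i \sqrt{3}\right) 64 = -768 + 256 i \sqrt{3}$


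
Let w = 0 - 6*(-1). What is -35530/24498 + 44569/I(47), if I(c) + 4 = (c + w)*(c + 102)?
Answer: 15026168/3580791 ≈ 4.1963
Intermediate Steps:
w = 6 (w = 0 + 6 = 6)
I(c) = -4 + (6 + c)*(102 + c) (I(c) = -4 + (c + 6)*(c + 102) = -4 + (6 + c)*(102 + c))
-35530/24498 + 44569/I(47) = -35530/24498 + 44569/(608 + 47² + 108*47) = -35530*1/24498 + 44569/(608 + 2209 + 5076) = -17765/12249 + 44569/7893 = 15026168/3580791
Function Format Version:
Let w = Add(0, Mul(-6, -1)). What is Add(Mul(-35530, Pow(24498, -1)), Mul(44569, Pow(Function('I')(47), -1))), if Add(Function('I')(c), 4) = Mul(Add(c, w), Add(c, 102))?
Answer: Rational(15026168, 3580791) ≈ 4.1963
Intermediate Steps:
w = 6 (w = Add(0, 6) = 6)
Function('I')(c) = Add(-4, Mul(Add(6, c), Add(102, c))) (Function('I')(c) = Add(-4, Mul(Add(c, 6), Add(c, 102))) = Add(-4, Mul(Add(6, c), Add(102, c))))
Add(Mul(-35530, Pow(24498, -1)), Mul(44569, Pow(Function('I')(47), -1))) = Add(Mul(-35530, Pow(24498, -1)), Mul(44569, Pow(Add(608, Pow(47, 2), Mul(108, 47)), -1))) = Add(Mul(-35530, Rational(1, 24498)), Mul(44569, Pow(Add(608, 2209, 5076), -1))) = Add(Rational(-17765, 12249), Mul(44569, Pow(7893, -1))) = Add(Rational(-17765, 12249), Mul(44569, Rational(1, 7893))) = Add(Rational(-17765, 12249), Rational(44569, 7893)) = Rational(15026168, 3580791)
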